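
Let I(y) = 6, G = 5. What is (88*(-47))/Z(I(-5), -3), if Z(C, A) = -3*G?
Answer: 4136/15 ≈ 275.73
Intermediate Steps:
Z(C, A) = -15 (Z(C, A) = -3*5 = -15)
(88*(-47))/Z(I(-5), -3) = (88*(-47))/(-15) = -4136*(-1/15) = 4136/15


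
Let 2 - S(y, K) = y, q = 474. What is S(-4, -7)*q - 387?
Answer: 2457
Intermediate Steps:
S(y, K) = 2 - y
S(-4, -7)*q - 387 = (2 - 1*(-4))*474 - 387 = (2 + 4)*474 - 387 = 6*474 - 387 = 2844 - 387 = 2457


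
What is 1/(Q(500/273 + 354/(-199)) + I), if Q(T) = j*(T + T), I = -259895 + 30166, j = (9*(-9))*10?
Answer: -18109/4161705781 ≈ -4.3513e-6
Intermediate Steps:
j = -810 (j = -81*10 = -810)
I = -229729
Q(T) = -1620*T (Q(T) = -810*(T + T) = -1620*T)
1/(Q(500/273 + 354/(-199)) + I) = 1/(-1620*(500/273 + 354/(-199)) - 229729) = 1/(-1620*(500*(1/273) + 354*(-1/199)) - 229729) = 1/(-1620*(500/273 - 354/199) - 229729) = 1/(-1620*2858/54327 - 229729) = 1/(-1543320/18109 - 229729) = 1/(-4161705781/18109) = -18109/4161705781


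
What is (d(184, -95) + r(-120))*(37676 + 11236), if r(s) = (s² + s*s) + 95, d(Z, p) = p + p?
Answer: 1404018960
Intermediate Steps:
d(Z, p) = 2*p
r(s) = 95 + 2*s² (r(s) = (s² + s²) + 95 = 2*s² + 95 = 95 + 2*s²)
(d(184, -95) + r(-120))*(37676 + 11236) = (2*(-95) + (95 + 2*(-120)²))*(37676 + 11236) = (-190 + (95 + 2*14400))*48912 = (-190 + (95 + 28800))*48912 = (-190 + 28895)*48912 = 28705*48912 = 1404018960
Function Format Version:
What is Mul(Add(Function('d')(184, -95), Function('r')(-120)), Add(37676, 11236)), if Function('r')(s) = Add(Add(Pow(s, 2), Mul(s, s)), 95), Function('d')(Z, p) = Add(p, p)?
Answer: 1404018960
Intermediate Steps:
Function('d')(Z, p) = Mul(2, p)
Function('r')(s) = Add(95, Mul(2, Pow(s, 2))) (Function('r')(s) = Add(Add(Pow(s, 2), Pow(s, 2)), 95) = Add(Mul(2, Pow(s, 2)), 95) = Add(95, Mul(2, Pow(s, 2))))
Mul(Add(Function('d')(184, -95), Function('r')(-120)), Add(37676, 11236)) = Mul(Add(Mul(2, -95), Add(95, Mul(2, Pow(-120, 2)))), Add(37676, 11236)) = Mul(Add(-190, Add(95, Mul(2, 14400))), 48912) = Mul(Add(-190, Add(95, 28800)), 48912) = Mul(Add(-190, 28895), 48912) = Mul(28705, 48912) = 1404018960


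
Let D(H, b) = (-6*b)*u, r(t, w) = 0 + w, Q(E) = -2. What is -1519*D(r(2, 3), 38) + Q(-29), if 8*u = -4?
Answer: -173168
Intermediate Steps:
u = -½ (u = (⅛)*(-4) = -½ ≈ -0.50000)
r(t, w) = w
D(H, b) = 3*b (D(H, b) = -6*b*(-½) = 3*b)
-1519*D(r(2, 3), 38) + Q(-29) = -4557*38 - 2 = -1519*114 - 2 = -173166 - 2 = -173168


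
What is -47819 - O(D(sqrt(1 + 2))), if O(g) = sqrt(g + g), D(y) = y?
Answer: -47819 - sqrt(2)*3**(1/4) ≈ -47821.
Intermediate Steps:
O(g) = sqrt(2)*sqrt(g) (O(g) = sqrt(2*g) = sqrt(2)*sqrt(g))
-47819 - O(D(sqrt(1 + 2))) = -47819 - sqrt(2)*sqrt(sqrt(1 + 2)) = -47819 - sqrt(2)*sqrt(sqrt(3)) = -47819 - sqrt(2)*3**(1/4)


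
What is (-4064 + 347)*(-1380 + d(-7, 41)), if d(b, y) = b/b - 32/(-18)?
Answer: 5119135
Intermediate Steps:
d(b, y) = 25/9 (d(b, y) = 1 - 32*(-1/18) = 1 + 16/9 = 25/9)
(-4064 + 347)*(-1380 + d(-7, 41)) = (-4064 + 347)*(-1380 + 25/9) = -3717*(-12395/9) = 5119135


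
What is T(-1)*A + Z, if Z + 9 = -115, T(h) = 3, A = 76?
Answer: 104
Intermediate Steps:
Z = -124 (Z = -9 - 115 = -124)
T(-1)*A + Z = 3*76 - 124 = 228 - 124 = 104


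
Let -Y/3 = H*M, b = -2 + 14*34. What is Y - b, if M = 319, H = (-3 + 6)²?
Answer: -9087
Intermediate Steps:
H = 9 (H = 3² = 9)
b = 474 (b = -2 + 476 = 474)
Y = -8613 (Y = -27*319 = -3*2871 = -8613)
Y - b = -8613 - 1*474 = -8613 - 474 = -9087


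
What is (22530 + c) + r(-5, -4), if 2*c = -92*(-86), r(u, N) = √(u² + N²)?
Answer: 26486 + √41 ≈ 26492.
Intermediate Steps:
r(u, N) = √(N² + u²)
c = 3956 (c = (-92*(-86))/2 = (½)*7912 = 3956)
(22530 + c) + r(-5, -4) = (22530 + 3956) + √((-4)² + (-5)²) = 26486 + √(16 + 25) = 26486 + √41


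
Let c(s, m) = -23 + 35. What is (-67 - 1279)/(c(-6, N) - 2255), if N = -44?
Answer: 1346/2243 ≈ 0.60009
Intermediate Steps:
c(s, m) = 12
(-67 - 1279)/(c(-6, N) - 2255) = (-67 - 1279)/(12 - 2255) = -1346/(-2243) = -1346*(-1/2243) = 1346/2243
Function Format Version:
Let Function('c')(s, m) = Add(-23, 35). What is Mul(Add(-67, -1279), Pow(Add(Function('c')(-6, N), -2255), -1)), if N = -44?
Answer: Rational(1346, 2243) ≈ 0.60009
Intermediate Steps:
Function('c')(s, m) = 12
Mul(Add(-67, -1279), Pow(Add(Function('c')(-6, N), -2255), -1)) = Mul(Add(-67, -1279), Pow(Add(12, -2255), -1)) = Mul(-1346, Pow(-2243, -1)) = Mul(-1346, Rational(-1, 2243)) = Rational(1346, 2243)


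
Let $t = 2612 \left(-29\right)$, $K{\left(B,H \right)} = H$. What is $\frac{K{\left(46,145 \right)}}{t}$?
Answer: $- \frac{5}{2612} \approx -0.0019142$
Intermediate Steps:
$t = -75748$
$\frac{K{\left(46,145 \right)}}{t} = \frac{145}{-75748} = 145 \left(- \frac{1}{75748}\right) = - \frac{5}{2612}$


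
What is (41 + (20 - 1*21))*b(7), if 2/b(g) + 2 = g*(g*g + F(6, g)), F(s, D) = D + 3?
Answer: 80/411 ≈ 0.19465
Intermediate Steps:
F(s, D) = 3 + D
b(g) = 2/(-2 + g*(3 + g + g²)) (b(g) = 2/(-2 + g*(g*g + (3 + g))) = 2/(-2 + g*(g² + (3 + g))) = 2/(-2 + g*(3 + g + g²)))
(41 + (20 - 1*21))*b(7) = (41 + (20 - 1*21))*(2/(-2 + 7³ + 7*(3 + 7))) = (41 + (20 - 21))*(2/(-2 + 343 + 7*10)) = (41 - 1)*(2/(-2 + 343 + 70)) = 40*(2/411) = 80/411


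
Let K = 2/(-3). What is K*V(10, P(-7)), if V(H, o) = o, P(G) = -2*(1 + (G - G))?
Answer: 4/3 ≈ 1.3333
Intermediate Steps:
P(G) = -2 (P(G) = -2*(1 + 0) = -2*1 = -2)
K = -⅔ (K = 2*(-⅓) = -⅔ ≈ -0.66667)
K*V(10, P(-7)) = -⅔*(-2) = 4/3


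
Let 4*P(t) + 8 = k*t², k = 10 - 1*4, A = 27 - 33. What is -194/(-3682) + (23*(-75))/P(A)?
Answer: -3170681/95732 ≈ -33.120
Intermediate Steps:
A = -6
k = 6 (k = 10 - 4 = 6)
P(t) = -2 + 3*t²/2 (P(t) = -2 + (6*t²)/4 = -2 + 3*t²/2)
-194/(-3682) + (23*(-75))/P(A) = -194/(-3682) + (23*(-75))/(-2 + (3/2)*(-6)²) = -194*(-1/3682) - 1725/(-2 + (3/2)*36) = 97/1841 - 1725/(-2 + 54) = 97/1841 - 1725/52 = -3170681/95732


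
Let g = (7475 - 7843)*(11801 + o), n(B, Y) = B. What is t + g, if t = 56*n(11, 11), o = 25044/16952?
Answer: -9202172112/2119 ≈ -4.3427e+6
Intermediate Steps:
o = 6261/4238 (o = 25044*(1/16952) = 6261/4238 ≈ 1.4773)
t = 616 (t = 56*11 = 616)
g = -9203477416/2119 (g = (7475 - 7843)*(11801 + 6261/4238) = -368*50018899/4238 = -9203477416/2119 ≈ -4.3433e+6)
t + g = 616 - 9203477416/2119 = -9202172112/2119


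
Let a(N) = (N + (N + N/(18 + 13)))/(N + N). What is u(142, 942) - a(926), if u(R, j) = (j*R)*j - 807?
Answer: 7812302559/62 ≈ 1.2600e+8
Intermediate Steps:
a(N) = 63/62 (a(N) = (N + (N + N/31))/((2*N)) = (N + (N + N/31))*(1/(2*N)) = (N + 32*N/31)*(1/(2*N)) = (63*N/31)*(1/(2*N)) = 63/62)
u(R, j) = -807 + R*j² (u(R, j) = (R*j)*j - 807 = R*j² - 807 = -807 + R*j²)
u(142, 942) - a(926) = (-807 + 142*942²) - 1*63/62 = (-807 + 142*887364) - 63/62 = (-807 + 126005688) - 63/62 = 126004881 - 63/62 = 7812302559/62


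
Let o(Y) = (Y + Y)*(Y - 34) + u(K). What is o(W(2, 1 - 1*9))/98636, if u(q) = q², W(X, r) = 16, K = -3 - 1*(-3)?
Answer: -144/24659 ≈ -0.0058397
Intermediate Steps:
K = 0 (K = -3 + 3 = 0)
o(Y) = 2*Y*(-34 + Y) (o(Y) = (Y + Y)*(Y - 34) + 0² = (2*Y)*(-34 + Y) + 0 = 2*Y*(-34 + Y) + 0 = 2*Y*(-34 + Y))
o(W(2, 1 - 1*9))/98636 = (2*16*(-34 + 16))/98636 = (2*16*(-18))*(1/98636) = -576*1/98636 = -144/24659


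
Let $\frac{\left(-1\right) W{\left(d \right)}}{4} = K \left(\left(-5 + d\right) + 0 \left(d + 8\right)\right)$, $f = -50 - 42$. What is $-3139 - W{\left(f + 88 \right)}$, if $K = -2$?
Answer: $-3067$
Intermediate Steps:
$f = -92$ ($f = -50 - 42 = -92$)
$W{\left(d \right)} = -40 + 8 d$ ($W{\left(d \right)} = - 4 \left(- 2 \left(\left(-5 + d\right) + 0 \left(d + 8\right)\right)\right) = - 4 \left(- 2 \left(\left(-5 + d\right) + 0 \left(8 + d\right)\right)\right) = - 4 \left(- 2 \left(\left(-5 + d\right) + 0\right)\right) = - 4 \left(- 2 \left(-5 + d\right)\right) = - 4 \left(10 - 2 d\right) = -40 + 8 d$)
$-3139 - W{\left(f + 88 \right)} = -3139 - \left(-40 + 8 \left(-92 + 88\right)\right) = -3139 - \left(-40 + 8 \left(-4\right)\right) = -3139 - \left(-40 - 32\right) = -3139 - -72 = -3139 + 72 = -3067$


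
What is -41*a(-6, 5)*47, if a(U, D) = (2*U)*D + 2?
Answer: 111766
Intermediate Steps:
a(U, D) = 2 + 2*D*U (a(U, D) = 2*D*U + 2 = 2 + 2*D*U)
-41*a(-6, 5)*47 = -41*(2 + 2*5*(-6))*47 = -41*(2 - 60)*47 = -41*(-58)*47 = 2378*47 = 111766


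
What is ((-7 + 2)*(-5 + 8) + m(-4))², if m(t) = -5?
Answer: 400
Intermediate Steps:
((-7 + 2)*(-5 + 8) + m(-4))² = ((-7 + 2)*(-5 + 8) - 5)² = (-5*3 - 5)² = (-15 - 5)² = (-20)² = 400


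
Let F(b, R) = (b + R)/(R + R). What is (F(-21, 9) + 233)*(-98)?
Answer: -68306/3 ≈ -22769.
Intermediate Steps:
F(b, R) = (R + b)/(2*R) (F(b, R) = (R + b)/((2*R)) = (R + b)*(1/(2*R)) = (R + b)/(2*R))
(F(-21, 9) + 233)*(-98) = ((½)*(9 - 21)/9 + 233)*(-98) = ((½)*(⅑)*(-12) + 233)*(-98) = (-⅔ + 233)*(-98) = (697/3)*(-98) = -68306/3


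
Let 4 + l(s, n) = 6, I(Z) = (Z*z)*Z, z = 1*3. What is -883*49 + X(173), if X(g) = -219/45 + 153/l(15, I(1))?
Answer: -1295861/30 ≈ -43195.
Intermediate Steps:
z = 3
I(Z) = 3*Z² (I(Z) = (Z*3)*Z = (3*Z)*Z = 3*Z²)
l(s, n) = 2 (l(s, n) = -4 + 6 = 2)
X(g) = 2149/30 (X(g) = -219/45 + 153/2 = -219*1/45 + 153*(½) = -73/15 + 153/2 = 2149/30)
-883*49 + X(173) = -883*49 + 2149/30 = -43267 + 2149/30 = -1295861/30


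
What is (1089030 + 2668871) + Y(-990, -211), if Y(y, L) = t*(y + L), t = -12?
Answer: 3772313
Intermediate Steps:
Y(y, L) = -12*L - 12*y (Y(y, L) = -12*(y + L) = -12*(L + y) = -12*L - 12*y)
(1089030 + 2668871) + Y(-990, -211) = (1089030 + 2668871) + (-12*(-211) - 12*(-990)) = 3757901 + (2532 + 11880) = 3757901 + 14412 = 3772313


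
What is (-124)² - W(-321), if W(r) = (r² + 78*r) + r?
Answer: -62306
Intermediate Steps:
W(r) = r² + 79*r
(-124)² - W(-321) = (-124)² - (-321)*(79 - 321) = 15376 - (-321)*(-242) = 15376 - 1*77682 = 15376 - 77682 = -62306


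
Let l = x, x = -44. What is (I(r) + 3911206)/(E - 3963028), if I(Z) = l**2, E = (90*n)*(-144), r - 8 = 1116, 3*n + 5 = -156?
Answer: -1956571/1633754 ≈ -1.1976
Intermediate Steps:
n = -161/3 (n = -5/3 + (1/3)*(-156) = -5/3 - 52 = -161/3 ≈ -53.667)
l = -44
r = 1124 (r = 8 + 1116 = 1124)
E = 695520 (E = (90*(-161/3))*(-144) = -4830*(-144) = 695520)
I(Z) = 1936 (I(Z) = (-44)**2 = 1936)
(I(r) + 3911206)/(E - 3963028) = (1936 + 3911206)/(695520 - 3963028) = 3913142/(-3267508) = 3913142*(-1/3267508) = -1956571/1633754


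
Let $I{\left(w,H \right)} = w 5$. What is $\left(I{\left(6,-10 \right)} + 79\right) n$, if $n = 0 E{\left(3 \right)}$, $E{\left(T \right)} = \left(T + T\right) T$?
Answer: $0$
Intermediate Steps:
$E{\left(T \right)} = 2 T^{2}$ ($E{\left(T \right)} = 2 T T = 2 T^{2}$)
$I{\left(w,H \right)} = 5 w$
$n = 0$ ($n = 0 \cdot 2 \cdot 3^{2} = 0 \cdot 2 \cdot 9 = 0 \cdot 18 = 0$)
$\left(I{\left(6,-10 \right)} + 79\right) n = \left(5 \cdot 6 + 79\right) 0 = \left(30 + 79\right) 0 = 109 \cdot 0 = 0$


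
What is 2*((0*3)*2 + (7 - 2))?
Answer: 10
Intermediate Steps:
2*((0*3)*2 + (7 - 2)) = 2*(0*2 + 5) = 2*(0 + 5) = 2*5 = 10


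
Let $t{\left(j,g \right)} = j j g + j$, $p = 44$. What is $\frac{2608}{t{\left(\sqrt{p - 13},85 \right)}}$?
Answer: $\frac{110840}{111987} - \frac{1304 \sqrt{31}}{3471597} \approx 0.98767$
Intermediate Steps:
$t{\left(j,g \right)} = j + g j^{2}$ ($t{\left(j,g \right)} = j^{2} g + j = g j^{2} + j = j + g j^{2}$)
$\frac{2608}{t{\left(\sqrt{p - 13},85 \right)}} = \frac{2608}{\sqrt{44 - 13} \left(1 + 85 \sqrt{44 - 13}\right)} = \frac{2608}{\sqrt{31} \left(1 + 85 \sqrt{31}\right)} = 2608 \frac{\sqrt{31}}{31 \left(1 + 85 \sqrt{31}\right)} = \frac{2608 \sqrt{31}}{31 \left(1 + 85 \sqrt{31}\right)}$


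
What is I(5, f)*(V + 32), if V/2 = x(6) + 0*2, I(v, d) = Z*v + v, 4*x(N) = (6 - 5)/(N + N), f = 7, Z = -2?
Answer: -3845/24 ≈ -160.21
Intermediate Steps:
x(N) = 1/(8*N) (x(N) = ((6 - 5)/(N + N))/4 = (1/(2*N))/4 = 1/(8*N))
I(v, d) = -v (I(v, d) = -2*v + v = -v)
V = 1/24 (V = 2*((⅛)/6 + 0*2) = 2*((⅛)*(⅙) + 0) = 2*(1/48 + 0) = 2*(1/48) = 1/24 ≈ 0.041667)
I(5, f)*(V + 32) = (-1*5)*(1/24 + 32) = -5*769/24 = -3845/24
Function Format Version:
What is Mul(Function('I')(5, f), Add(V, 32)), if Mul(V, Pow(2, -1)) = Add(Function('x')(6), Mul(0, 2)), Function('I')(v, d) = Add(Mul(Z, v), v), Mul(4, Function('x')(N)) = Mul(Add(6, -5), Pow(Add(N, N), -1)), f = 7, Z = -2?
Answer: Rational(-3845, 24) ≈ -160.21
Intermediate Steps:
Function('x')(N) = Mul(Rational(1, 8), Pow(N, -1)) (Function('x')(N) = Mul(Rational(1, 4), Mul(Add(6, -5), Pow(Add(N, N), -1))) = Mul(Rational(1, 4), Mul(1, Pow(Mul(2, N), -1))) = Mul(Rational(1, 4), Mul(1, Mul(Rational(1, 2), Pow(N, -1)))) = Mul(Rational(1, 4), Mul(Rational(1, 2), Pow(N, -1))) = Mul(Rational(1, 8), Pow(N, -1)))
Function('I')(v, d) = Mul(-1, v) (Function('I')(v, d) = Add(Mul(-2, v), v) = Mul(-1, v))
V = Rational(1, 24) (V = Mul(2, Add(Mul(Rational(1, 8), Pow(6, -1)), Mul(0, 2))) = Mul(2, Add(Mul(Rational(1, 8), Rational(1, 6)), 0)) = Mul(2, Add(Rational(1, 48), 0)) = Mul(2, Rational(1, 48)) = Rational(1, 24) ≈ 0.041667)
Mul(Function('I')(5, f), Add(V, 32)) = Mul(Mul(-1, 5), Add(Rational(1, 24), 32)) = Mul(-5, Rational(769, 24)) = Rational(-3845, 24)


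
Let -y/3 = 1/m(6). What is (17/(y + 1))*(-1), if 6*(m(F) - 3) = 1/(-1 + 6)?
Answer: -1547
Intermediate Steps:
m(F) = 91/30 (m(F) = 3 + 1/(6*(-1 + 6)) = 3 + (1/6)/5 = 3 + (1/6)*(1/5) = 3 + 1/30 = 91/30)
y = -90/91 (y = -3/91/30 = -3*30/91 = -90/91 ≈ -0.98901)
(17/(y + 1))*(-1) = (17/(-90/91 + 1))*(-1) = (17/(1/91))*(-1) = (17*91)*(-1) = 1547*(-1) = -1547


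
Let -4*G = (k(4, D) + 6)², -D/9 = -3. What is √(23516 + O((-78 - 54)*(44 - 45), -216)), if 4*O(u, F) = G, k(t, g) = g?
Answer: √375167/4 ≈ 153.13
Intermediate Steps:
D = 27 (D = -9*(-3) = 27)
G = -1089/4 (G = -(27 + 6)²/4 = -¼*33² = -¼*1089 = -1089/4 ≈ -272.25)
O(u, F) = -1089/16 (O(u, F) = (¼)*(-1089/4) = -1089/16)
√(23516 + O((-78 - 54)*(44 - 45), -216)) = √(23516 - 1089/16) = √(375167/16) = √375167/4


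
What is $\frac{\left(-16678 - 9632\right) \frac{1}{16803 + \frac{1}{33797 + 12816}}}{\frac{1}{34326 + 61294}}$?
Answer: $- \frac{2931680585715}{19580956} \approx -1.4972 \cdot 10^{5}$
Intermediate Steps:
$\frac{\left(-16678 - 9632\right) \frac{1}{16803 + \frac{1}{33797 + 12816}}}{\frac{1}{34326 + 61294}} = \frac{\left(-26310\right) \frac{1}{16803 + \frac{1}{46613}}}{\frac{1}{95620}} = - \frac{26310}{16803 + \frac{1}{46613}} \frac{1}{\frac{1}{95620}} = - \frac{26310}{\frac{783238240}{46613}} \cdot 95620 = \left(-26310\right) \frac{46613}{783238240} \cdot 95620 = \left(- \frac{122638803}{78323824}\right) 95620 = - \frac{2931680585715}{19580956}$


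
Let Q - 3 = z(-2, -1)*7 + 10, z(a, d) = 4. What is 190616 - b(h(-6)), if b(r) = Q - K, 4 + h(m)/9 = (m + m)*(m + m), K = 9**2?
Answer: 190656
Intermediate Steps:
Q = 41 (Q = 3 + (4*7 + 10) = 3 + (28 + 10) = 3 + 38 = 41)
K = 81
h(m) = -36 + 36*m**2 (h(m) = -36 + 9*((m + m)*(m + m)) = -36 + 9*((2*m)*(2*m)) = -36 + 9*(4*m**2) = -36 + 36*m**2)
b(r) = -40 (b(r) = 41 - 1*81 = 41 - 81 = -40)
190616 - b(h(-6)) = 190616 - 1*(-40) = 190616 + 40 = 190656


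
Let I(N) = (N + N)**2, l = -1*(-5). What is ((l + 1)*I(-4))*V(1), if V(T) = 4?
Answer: 1536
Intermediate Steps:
l = 5
I(N) = 4*N**2 (I(N) = (2*N)**2 = 4*N**2)
((l + 1)*I(-4))*V(1) = ((5 + 1)*(4*(-4)**2))*4 = (6*(4*16))*4 = (6*64)*4 = 384*4 = 1536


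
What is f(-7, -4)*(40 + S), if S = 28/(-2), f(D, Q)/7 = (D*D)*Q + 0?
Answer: -35672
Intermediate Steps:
f(D, Q) = 7*Q*D**2 (f(D, Q) = 7*((D*D)*Q + 0) = 7*(D**2*Q + 0) = 7*(Q*D**2 + 0) = 7*(Q*D**2) = 7*Q*D**2)
S = -14 (S = 28*(-1/2) = -14)
f(-7, -4)*(40 + S) = (7*(-4)*(-7)**2)*(40 - 14) = (7*(-4)*49)*26 = -1372*26 = -35672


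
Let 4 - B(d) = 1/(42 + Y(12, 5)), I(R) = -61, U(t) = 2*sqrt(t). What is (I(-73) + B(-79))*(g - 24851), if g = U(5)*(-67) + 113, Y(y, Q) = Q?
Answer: 66297840/47 + 359120*sqrt(5)/47 ≈ 1.4277e+6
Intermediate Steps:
B(d) = 187/47 (B(d) = 4 - 1/(42 + 5) = 4 - 1/47 = 187/47)
g = 113 - 134*sqrt(5) (g = (2*sqrt(5))*(-67) + 113 = -134*sqrt(5) + 113 = 113 - 134*sqrt(5) ≈ -186.63)
(I(-73) + B(-79))*(g - 24851) = (-61 + 187/47)*((113 - 134*sqrt(5)) - 24851) = -2680*(-24738 - 134*sqrt(5))/47 = 66297840/47 + 359120*sqrt(5)/47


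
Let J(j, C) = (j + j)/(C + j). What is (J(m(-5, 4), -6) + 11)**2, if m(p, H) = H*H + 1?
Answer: 24025/121 ≈ 198.55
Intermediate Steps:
m(p, H) = 1 + H**2 (m(p, H) = H**2 + 1 = 1 + H**2)
J(j, C) = 2*j/(C + j) (J(j, C) = (2*j)/(C + j) = 2*j/(C + j))
(J(m(-5, 4), -6) + 11)**2 = (2*(1 + 4**2)/(-6 + (1 + 4**2)) + 11)**2 = (2*(1 + 16)/(-6 + (1 + 16)) + 11)**2 = (2*17/(-6 + 17) + 11)**2 = (2*17/11 + 11)**2 = (2*17*(1/11) + 11)**2 = (34/11 + 11)**2 = (155/11)**2 = 24025/121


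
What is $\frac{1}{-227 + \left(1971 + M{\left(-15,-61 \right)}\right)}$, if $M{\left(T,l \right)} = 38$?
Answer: $\frac{1}{1782} \approx 0.00056117$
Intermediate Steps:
$\frac{1}{-227 + \left(1971 + M{\left(-15,-61 \right)}\right)} = \frac{1}{-227 + \left(1971 + 38\right)} = \frac{1}{-227 + 2009} = \frac{1}{1782}$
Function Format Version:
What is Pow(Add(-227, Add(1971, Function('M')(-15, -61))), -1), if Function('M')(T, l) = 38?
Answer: Rational(1, 1782) ≈ 0.00056117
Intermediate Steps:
Pow(Add(-227, Add(1971, Function('M')(-15, -61))), -1) = Pow(Add(-227, Add(1971, 38)), -1) = Pow(Add(-227, 2009), -1) = Pow(1782, -1) = Rational(1, 1782)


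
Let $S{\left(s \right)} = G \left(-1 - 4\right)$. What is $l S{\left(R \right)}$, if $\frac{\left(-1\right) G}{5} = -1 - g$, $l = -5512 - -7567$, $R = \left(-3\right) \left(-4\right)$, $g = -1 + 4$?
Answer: $-205500$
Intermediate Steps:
$g = 3$
$R = 12$
$l = 2055$ ($l = -5512 + 7567 = 2055$)
$G = 20$ ($G = - 5 \left(-1 - 3\right) = \left(-5\right) \left(-4\right) = 20$)
$S{\left(s \right)} = -100$ ($S{\left(s \right)} = 20 \left(-1 - 4\right) = 20 \left(-5\right) = -100$)
$l S{\left(R \right)} = 2055 \left(-100\right) = -205500$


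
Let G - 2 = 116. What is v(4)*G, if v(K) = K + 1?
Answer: 590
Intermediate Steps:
G = 118 (G = 2 + 116 = 118)
v(K) = 1 + K
v(4)*G = (1 + 4)*118 = 5*118 = 590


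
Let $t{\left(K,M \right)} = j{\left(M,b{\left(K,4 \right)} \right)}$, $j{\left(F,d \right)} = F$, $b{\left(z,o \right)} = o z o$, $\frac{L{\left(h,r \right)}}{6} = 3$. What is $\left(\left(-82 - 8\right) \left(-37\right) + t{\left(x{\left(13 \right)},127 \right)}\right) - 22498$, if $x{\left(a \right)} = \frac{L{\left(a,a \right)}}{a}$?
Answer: $-19041$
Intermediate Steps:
$L{\left(h,r \right)} = 18$ ($L{\left(h,r \right)} = 6 \cdot 3 = 18$)
$b{\left(z,o \right)} = z o^{2}$
$x{\left(a \right)} = \frac{18}{a}$
$t{\left(K,M \right)} = M$
$\left(\left(-82 - 8\right) \left(-37\right) + t{\left(x{\left(13 \right)},127 \right)}\right) - 22498 = \left(\left(-82 - 8\right) \left(-37\right) + 127\right) - 22498 = \left(\left(-90\right) \left(-37\right) + 127\right) - 22498 = \left(3330 + 127\right) - 22498 = 3457 - 22498 = -19041$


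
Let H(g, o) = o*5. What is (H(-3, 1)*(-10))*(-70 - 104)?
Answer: 8700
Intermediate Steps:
H(g, o) = 5*o
(H(-3, 1)*(-10))*(-70 - 104) = ((5*1)*(-10))*(-70 - 104) = (5*(-10))*(-174) = -50*(-174) = 8700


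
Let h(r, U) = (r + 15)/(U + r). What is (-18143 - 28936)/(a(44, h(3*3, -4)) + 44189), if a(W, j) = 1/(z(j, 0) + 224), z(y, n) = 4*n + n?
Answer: -10545696/9898337 ≈ -1.0654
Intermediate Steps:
z(y, n) = 5*n
h(r, U) = (15 + r)/(U + r)
a(W, j) = 1/224 (a(W, j) = 1/(5*0 + 224) = 1/(0 + 224) = 1/224)
(-18143 - 28936)/(a(44, h(3*3, -4)) + 44189) = (-18143 - 28936)/(1/224 + 44189) = -47079/9898337/224 = -47079*224/9898337 = -10545696/9898337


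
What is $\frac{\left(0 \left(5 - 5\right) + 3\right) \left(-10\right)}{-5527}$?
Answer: $\frac{30}{5527} \approx 0.0054279$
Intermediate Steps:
$\frac{\left(0 \left(5 - 5\right) + 3\right) \left(-10\right)}{-5527} = \left(0 \cdot 0 + 3\right) \left(-10\right) \left(- \frac{1}{5527}\right) = \left(0 + 3\right) \left(-10\right) \left(- \frac{1}{5527}\right) = 3 \left(-10\right) \left(- \frac{1}{5527}\right) = \left(-30\right) \left(- \frac{1}{5527}\right) = \frac{30}{5527}$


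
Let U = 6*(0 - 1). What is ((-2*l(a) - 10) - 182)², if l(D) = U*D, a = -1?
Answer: 41616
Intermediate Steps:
U = -6 (U = 6*(-1) = -6)
l(D) = -6*D
((-2*l(a) - 10) - 182)² = ((-(-12)*(-1) - 10) - 182)² = ((-2*6 - 10) - 182)² = ((-12 - 10) - 182)² = (-22 - 182)² = (-204)² = 41616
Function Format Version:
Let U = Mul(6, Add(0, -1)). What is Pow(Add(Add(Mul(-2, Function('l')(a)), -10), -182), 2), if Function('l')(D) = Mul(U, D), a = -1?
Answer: 41616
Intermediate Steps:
U = -6 (U = Mul(6, -1) = -6)
Function('l')(D) = Mul(-6, D)
Pow(Add(Add(Mul(-2, Function('l')(a)), -10), -182), 2) = Pow(Add(Add(Mul(-2, Mul(-6, -1)), -10), -182), 2) = Pow(Add(Add(Mul(-2, 6), -10), -182), 2) = Pow(Add(Add(-12, -10), -182), 2) = Pow(Add(-22, -182), 2) = Pow(-204, 2) = 41616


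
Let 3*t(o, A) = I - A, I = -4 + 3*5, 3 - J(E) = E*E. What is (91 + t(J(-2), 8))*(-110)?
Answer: -10120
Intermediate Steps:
J(E) = 3 - E² (J(E) = 3 - E*E = 3 - E²)
I = 11 (I = -4 + 15 = 11)
t(o, A) = 11/3 - A/3 (t(o, A) = (11 - A)/3 = 11/3 - A/3)
(91 + t(J(-2), 8))*(-110) = (91 + (11/3 - ⅓*8))*(-110) = (91 + (11/3 - 8/3))*(-110) = (91 + 1)*(-110) = 92*(-110) = -10120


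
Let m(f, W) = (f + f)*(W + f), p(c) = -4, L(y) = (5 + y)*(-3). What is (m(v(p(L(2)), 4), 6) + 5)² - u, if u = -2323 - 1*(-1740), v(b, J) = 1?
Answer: 944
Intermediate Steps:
L(y) = -15 - 3*y
m(f, W) = 2*f*(W + f) (m(f, W) = (2*f)*(W + f) = 2*f*(W + f))
u = -583 (u = -2323 + 1740 = -583)
(m(v(p(L(2)), 4), 6) + 5)² - u = (2*1*(6 + 1) + 5)² - 1*(-583) = (2*1*7 + 5)² + 583 = (14 + 5)² + 583 = 19² + 583 = 361 + 583 = 944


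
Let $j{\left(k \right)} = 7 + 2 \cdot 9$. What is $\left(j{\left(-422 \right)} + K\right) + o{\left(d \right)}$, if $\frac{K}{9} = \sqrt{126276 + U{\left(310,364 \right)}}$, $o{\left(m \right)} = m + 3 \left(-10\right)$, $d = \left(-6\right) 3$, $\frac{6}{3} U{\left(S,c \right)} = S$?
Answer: $-23 + 207 \sqrt{239} \approx 3177.1$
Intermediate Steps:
$U{\left(S,c \right)} = \frac{S}{2}$
$j{\left(k \right)} = 25$ ($j{\left(k \right)} = 7 + 18 = 25$)
$d = -18$
$o{\left(m \right)} = -30 + m$ ($o{\left(m \right)} = m - 30 = -30 + m$)
$K = 207 \sqrt{239}$ ($K = 9 \sqrt{126276 + \frac{1}{2} \cdot 310} = 9 \sqrt{126276 + 155} = 9 \sqrt{126431} = 9 \cdot 23 \sqrt{239} = 207 \sqrt{239} \approx 3200.1$)
$\left(j{\left(-422 \right)} + K\right) + o{\left(d \right)} = \left(25 + 207 \sqrt{239}\right) - 48 = -23 + 207 \sqrt{239}$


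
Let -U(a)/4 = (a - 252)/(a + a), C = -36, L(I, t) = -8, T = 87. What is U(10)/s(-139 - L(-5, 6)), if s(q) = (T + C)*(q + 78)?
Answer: -242/13515 ≈ -0.017906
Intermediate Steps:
U(a) = -2*(-252 + a)/a (U(a) = -4*(a - 252)/(a + a) = -4*(-252 + a)/(2*a) = -4*(-252 + a)*1/(2*a) = -2*(-252 + a)/a)
s(q) = 3978 + 51*q (s(q) = (87 - 36)*(q + 78) = 51*(78 + q) = 3978 + 51*q)
U(10)/s(-139 - L(-5, 6)) = (-2 + 504/10)/(3978 + 51*(-139 - 1*(-8))) = (-2 + 504*(⅒))/(3978 + 51*(-139 + 8)) = (-2 + 252/5)/(3978 + 51*(-131)) = 242/(5*(3978 - 6681)) = (242/5)/(-2703) = (242/5)*(-1/2703) = -242/13515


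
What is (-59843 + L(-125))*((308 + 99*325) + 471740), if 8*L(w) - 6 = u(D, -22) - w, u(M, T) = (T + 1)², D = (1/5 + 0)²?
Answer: -60276330089/2 ≈ -3.0138e+10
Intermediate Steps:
D = 1/25 (D = (1*(⅕) + 0)² = (⅕ + 0)² = (⅕)² = 1/25 ≈ 0.040000)
u(M, T) = (1 + T)²
L(w) = 447/8 - w/8 (L(w) = ¾ + ((1 - 22)² - w)/8 = ¾ + ((-21)² - w)/8 = ¾ + (441 - w)/8 = ¾ + (441/8 - w/8) = 447/8 - w/8)
(-59843 + L(-125))*((308 + 99*325) + 471740) = (-59843 + (447/8 - ⅛*(-125)))*((308 + 99*325) + 471740) = (-59843 + (447/8 + 125/8))*((308 + 32175) + 471740) = (-59843 + 143/2)*(32483 + 471740) = -119543/2*504223 = -60276330089/2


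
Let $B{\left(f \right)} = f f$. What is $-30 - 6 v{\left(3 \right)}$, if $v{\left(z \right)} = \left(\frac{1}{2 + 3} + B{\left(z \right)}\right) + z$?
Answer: $- \frac{516}{5} \approx -103.2$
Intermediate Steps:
$B{\left(f \right)} = f^{2}$
$v{\left(z \right)} = \frac{1}{5} + z + z^{2}$ ($v{\left(z \right)} = \left(\frac{1}{2 + 3} + z^{2}\right) + z = \left(\frac{1}{5} + z^{2}\right) + z = \frac{1}{5} + z + z^{2}$)
$-30 - 6 v{\left(3 \right)} = -30 - 6 \left(\frac{1}{5} + 3 + 3^{2}\right) = -30 - 6 \left(\frac{1}{5} + 3 + 9\right) = -30 - \frac{366}{5} = - \frac{516}{5}$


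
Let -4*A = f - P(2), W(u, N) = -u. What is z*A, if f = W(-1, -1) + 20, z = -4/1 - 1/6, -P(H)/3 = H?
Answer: 225/8 ≈ 28.125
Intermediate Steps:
P(H) = -3*H
z = -25/6 (z = -4*1 - 1*⅙ = -4 - ⅙ = -25/6 ≈ -4.1667)
f = 21 (f = -1*(-1) + 20 = 1 + 20 = 21)
A = -27/4 (A = -(21 - (-3)*2)/4 = -(21 - 1*(-6))/4 = -(21 + 6)/4 = -¼*27 = -27/4 ≈ -6.7500)
z*A = -25/6*(-27/4) = 225/8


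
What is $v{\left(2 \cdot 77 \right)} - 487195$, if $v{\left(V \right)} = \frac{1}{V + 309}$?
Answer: $- \frac{225571284}{463} \approx -4.872 \cdot 10^{5}$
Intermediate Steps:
$v{\left(V \right)} = \frac{1}{309 + V}$
$v{\left(2 \cdot 77 \right)} - 487195 = \frac{1}{309 + 2 \cdot 77} - 487195 = \frac{1}{309 + 154} - 487195 = \frac{1}{463} - 487195 = - \frac{225571284}{463}$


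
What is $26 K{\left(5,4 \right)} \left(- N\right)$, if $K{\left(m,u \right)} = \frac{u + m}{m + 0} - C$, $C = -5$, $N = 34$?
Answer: $- \frac{30056}{5} \approx -6011.2$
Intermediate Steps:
$K{\left(m,u \right)} = 5 + \frac{m + u}{m}$ ($K{\left(m,u \right)} = \frac{u + m}{m + 0} - -5 = \frac{m + u}{m} + 5 = 5 + \frac{m + u}{m}$)
$26 K{\left(5,4 \right)} \left(- N\right) = 26 \left(6 + \frac{4}{5}\right) \left(\left(-1\right) 34\right) = 26 \left(6 + 4 \cdot \frac{1}{5}\right) \left(-34\right) = 26 \left(6 + \frac{4}{5}\right) \left(-34\right) = 26 \cdot \frac{34}{5} \left(-34\right) = \frac{884}{5} \left(-34\right) = - \frac{30056}{5}$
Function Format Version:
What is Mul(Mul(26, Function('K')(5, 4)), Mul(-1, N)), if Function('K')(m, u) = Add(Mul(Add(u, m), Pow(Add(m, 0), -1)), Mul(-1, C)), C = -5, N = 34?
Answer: Rational(-30056, 5) ≈ -6011.2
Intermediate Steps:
Function('K')(m, u) = Add(5, Mul(Pow(m, -1), Add(m, u))) (Function('K')(m, u) = Add(Mul(Add(u, m), Pow(Add(m, 0), -1)), Mul(-1, -5)) = Add(Mul(Add(m, u), Pow(m, -1)), 5) = Add(Mul(Pow(m, -1), Add(m, u)), 5) = Add(5, Mul(Pow(m, -1), Add(m, u))))
Mul(Mul(26, Function('K')(5, 4)), Mul(-1, N)) = Mul(Mul(26, Add(6, Mul(4, Pow(5, -1)))), Mul(-1, 34)) = Mul(Mul(26, Add(6, Mul(4, Rational(1, 5)))), -34) = Mul(Mul(26, Add(6, Rational(4, 5))), -34) = Mul(Mul(26, Rational(34, 5)), -34) = Mul(Rational(884, 5), -34) = Rational(-30056, 5)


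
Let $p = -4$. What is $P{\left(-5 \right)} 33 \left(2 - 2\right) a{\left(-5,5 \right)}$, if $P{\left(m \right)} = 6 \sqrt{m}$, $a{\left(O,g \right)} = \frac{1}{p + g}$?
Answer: $0$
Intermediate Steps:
$a{\left(O,g \right)} = \frac{1}{-4 + g}$
$P{\left(-5 \right)} 33 \left(2 - 2\right) a{\left(-5,5 \right)} = 6 \sqrt{-5} \cdot 33 \frac{2 - 2}{-4 + 5} = 6 i \sqrt{5} \cdot 33 \cdot \frac{0}{1} = 6 i \sqrt{5} \cdot 33 \cdot 0 \cdot 1 = 198 i \sqrt{5} \cdot 0 = 0$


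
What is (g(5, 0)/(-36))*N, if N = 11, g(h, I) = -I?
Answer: 0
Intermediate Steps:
(g(5, 0)/(-36))*N = (-1*0/(-36))*11 = (0*(-1/36))*11 = 0*11 = 0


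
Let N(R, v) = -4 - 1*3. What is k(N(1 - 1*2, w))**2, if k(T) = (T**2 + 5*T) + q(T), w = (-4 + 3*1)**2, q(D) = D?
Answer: 49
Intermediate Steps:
w = 1 (w = (-4 + 3)**2 = (-1)**2 = 1)
N(R, v) = -7 (N(R, v) = -4 - 3 = -7)
k(T) = T**2 + 6*T (k(T) = (T**2 + 5*T) + T = T**2 + 6*T)
k(N(1 - 1*2, w))**2 = (-7*(6 - 7))**2 = (-7*(-1))**2 = 7**2 = 49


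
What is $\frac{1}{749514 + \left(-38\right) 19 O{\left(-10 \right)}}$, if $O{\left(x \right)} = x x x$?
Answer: $\frac{1}{1471514} \approx 6.7957 \cdot 10^{-7}$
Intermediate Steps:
$O{\left(x \right)} = x^{3}$ ($O{\left(x \right)} = x^{2} x = x^{3}$)
$\frac{1}{749514 + \left(-38\right) 19 O{\left(-10 \right)}} = \frac{1}{749514 + \left(-38\right) 19 \left(-10\right)^{3}} = \frac{1}{749514 - -722000} = \frac{1}{749514 + 722000} = \frac{1}{1471514}$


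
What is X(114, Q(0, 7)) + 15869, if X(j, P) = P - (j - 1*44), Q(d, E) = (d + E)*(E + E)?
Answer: 15897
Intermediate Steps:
Q(d, E) = 2*E*(E + d) (Q(d, E) = (E + d)*(2*E) = 2*E*(E + d))
X(j, P) = 44 + P - j (X(j, P) = P - (j - 44) = P - (-44 + j) = P + (44 - j) = 44 + P - j)
X(114, Q(0, 7)) + 15869 = (44 + 2*7*(7 + 0) - 1*114) + 15869 = (44 + 2*7*7 - 114) + 15869 = (44 + 98 - 114) + 15869 = 28 + 15869 = 15897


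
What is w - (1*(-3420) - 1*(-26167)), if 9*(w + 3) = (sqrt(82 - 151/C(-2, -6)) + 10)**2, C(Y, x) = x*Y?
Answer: -2454967/108 + 70*sqrt(51)/27 ≈ -22713.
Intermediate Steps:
C(Y, x) = Y*x
w = -3 + (10 + 7*sqrt(51)/6)**2/9 (w = -3 + (sqrt(82 - 151/((-2*(-6)))) + 10)**2/9 = -3 + (sqrt(82 - 151/12) + 10)**2/9 = -3 + (sqrt(833/12) + 10)**2/9 = -3 + (7*sqrt(51)/6 + 10)**2/9 = -3 + (10 + 7*sqrt(51)/6)**2/9 ≈ 34.339)
w - (1*(-3420) - 1*(-26167)) = (1709/108 + 70*sqrt(51)/27) - (1*(-3420) - 1*(-26167)) = (1709/108 + 70*sqrt(51)/27) - (-3420 + 26167) = (1709/108 + 70*sqrt(51)/27) - 1*22747 = (1709/108 + 70*sqrt(51)/27) - 22747 = -2454967/108 + 70*sqrt(51)/27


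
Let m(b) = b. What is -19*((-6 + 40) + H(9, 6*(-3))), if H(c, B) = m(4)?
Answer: -722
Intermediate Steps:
H(c, B) = 4
-19*((-6 + 40) + H(9, 6*(-3))) = -19*((-6 + 40) + 4) = -19*(34 + 4) = -19*38 = -722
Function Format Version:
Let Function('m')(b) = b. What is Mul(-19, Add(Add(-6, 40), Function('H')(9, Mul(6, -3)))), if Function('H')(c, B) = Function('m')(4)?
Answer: -722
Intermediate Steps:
Function('H')(c, B) = 4
Mul(-19, Add(Add(-6, 40), Function('H')(9, Mul(6, -3)))) = Mul(-19, Add(Add(-6, 40), 4)) = Mul(-19, Add(34, 4)) = Mul(-19, 38) = -722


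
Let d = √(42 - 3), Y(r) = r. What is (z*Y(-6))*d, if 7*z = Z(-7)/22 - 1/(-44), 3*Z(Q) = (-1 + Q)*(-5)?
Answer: -83*√39/154 ≈ -3.3658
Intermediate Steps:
Z(Q) = 5/3 - 5*Q/3 (Z(Q) = ((-1 + Q)*(-5))/3 = (5 - 5*Q)/3 = 5/3 - 5*Q/3)
z = 83/924 (z = ((5/3 - 5/3*(-7))/22 - 1/(-44))/7 = ((5/3 + 35/3)*(1/22) - 1*(-1/44))/7 = ((40/3)*(1/22) + 1/44)/7 = (20/33 + 1/44)/7 = (⅐)*(83/132) = 83/924 ≈ 0.089827)
d = √39 ≈ 6.2450
(z*Y(-6))*d = ((83/924)*(-6))*√39 = -83*√39/154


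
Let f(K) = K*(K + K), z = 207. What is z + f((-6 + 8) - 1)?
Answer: 209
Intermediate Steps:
f(K) = 2*K² (f(K) = K*(2*K) = 2*K²)
z + f((-6 + 8) - 1) = 207 + 2*((-6 + 8) - 1)² = 207 + 2*(2 - 1)² = 207 + 2*1² = 207 + 2*1 = 207 + 2 = 209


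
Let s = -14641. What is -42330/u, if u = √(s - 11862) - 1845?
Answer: 39049425/1715264 + 21165*I*√26503/1715264 ≈ 22.766 + 2.0088*I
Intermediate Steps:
u = -1845 + I*√26503 (u = √(-14641 - 11862) - 1845 = √(-26503) - 1845 = I*√26503 - 1845 = -1845 + I*√26503 ≈ -1845.0 + 162.8*I)
-42330/u = -42330/(-1845 + I*√26503)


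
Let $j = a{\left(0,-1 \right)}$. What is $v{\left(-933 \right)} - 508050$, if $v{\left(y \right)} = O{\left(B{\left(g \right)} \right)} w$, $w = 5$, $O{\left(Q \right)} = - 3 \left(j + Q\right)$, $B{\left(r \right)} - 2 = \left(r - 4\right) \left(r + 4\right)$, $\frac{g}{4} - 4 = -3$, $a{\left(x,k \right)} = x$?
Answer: $-508080$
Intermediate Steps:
$j = 0$
$g = 4$ ($g = 16 + 4 \left(-3\right) = 16 - 12 = 4$)
$B{\left(r \right)} = 2 + \left(-4 + r\right) \left(4 + r\right)$ ($B{\left(r \right)} = 2 + \left(r - 4\right) \left(r + 4\right) = 2 + \left(-4 + r\right) \left(4 + r\right)$)
$O{\left(Q \right)} = - 3 Q$ ($O{\left(Q \right)} = - 3 \left(0 + Q\right) = - 3 Q$)
$v{\left(y \right)} = -30$ ($v{\left(y \right)} = - 3 \left(-14 + 4^{2}\right) 5 = - 3 \left(-14 + 16\right) 5 = \left(-3\right) 2 \cdot 5 = \left(-6\right) 5 = -30$)
$v{\left(-933 \right)} - 508050 = -30 - 508050 = -508080$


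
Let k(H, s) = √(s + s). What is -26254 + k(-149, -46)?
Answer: -26254 + 2*I*√23 ≈ -26254.0 + 9.5917*I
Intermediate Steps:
k(H, s) = √2*√s (k(H, s) = √(2*s) = √2*√s)
-26254 + k(-149, -46) = -26254 + √2*√(-46) = -26254 + √2*(I*√46) = -26254 + 2*I*√23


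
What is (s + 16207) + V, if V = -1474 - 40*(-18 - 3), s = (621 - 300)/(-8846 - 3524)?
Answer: 192637689/12370 ≈ 15573.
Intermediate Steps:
s = -321/12370 (s = 321/(-12370) = 321*(-1/12370) = -321/12370 ≈ -0.025950)
V = -634 (V = -1474 - 40*(-21) = -1474 + 840 = -634)
(s + 16207) + V = (-321/12370 + 16207) - 634 = 200480269/12370 - 634 = 192637689/12370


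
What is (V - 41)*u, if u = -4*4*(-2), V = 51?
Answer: 320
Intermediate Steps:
u = 32 (u = -16*(-2) = 32)
(V - 41)*u = (51 - 41)*32 = 10*32 = 320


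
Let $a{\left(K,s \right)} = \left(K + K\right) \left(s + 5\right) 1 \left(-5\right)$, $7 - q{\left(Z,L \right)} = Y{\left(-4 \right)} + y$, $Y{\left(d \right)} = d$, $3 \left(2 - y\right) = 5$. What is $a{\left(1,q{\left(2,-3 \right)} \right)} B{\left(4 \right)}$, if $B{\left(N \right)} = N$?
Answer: $- \frac{1880}{3} \approx -626.67$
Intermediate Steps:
$y = \frac{1}{3}$ ($y = 2 - \frac{5}{3} = \frac{1}{3} \approx 0.33333$)
$q{\left(Z,L \right)} = \frac{32}{3}$ ($q{\left(Z,L \right)} = 7 - \left(-4 + \frac{1}{3}\right) = 7 - - \frac{11}{3} = 7 + \frac{11}{3} = \frac{32}{3}$)
$a{\left(K,s \right)} = - 10 K \left(5 + s\right)$ ($a{\left(K,s \right)} = 2 K \left(5 + s\right) 1 \left(-5\right) = 2 K \left(5 + s\right) \left(-5\right) = - 10 K \left(5 + s\right)$)
$a{\left(1,q{\left(2,-3 \right)} \right)} B{\left(4 \right)} = \left(-10\right) 1 \left(5 + \frac{32}{3}\right) 4 = \left(-10\right) 1 \cdot \frac{47}{3} \cdot 4 = \left(- \frac{470}{3}\right) 4 = - \frac{1880}{3}$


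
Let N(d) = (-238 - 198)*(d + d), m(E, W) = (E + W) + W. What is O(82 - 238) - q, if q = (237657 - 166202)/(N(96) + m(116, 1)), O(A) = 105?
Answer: 8848825/83594 ≈ 105.85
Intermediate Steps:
m(E, W) = E + 2*W
N(d) = -872*d
q = -71455/83594 (q = (237657 - 166202)/(-872*96 + (116 + 2*1)) = 71455/(-83712 + (116 + 2)) = 71455/(-83712 + 118) = 71455/(-83594) = 71455*(-1/83594) = -71455/83594 ≈ -0.85479)
O(82 - 238) - q = 105 - 1*(-71455/83594) = 105 + 71455/83594 = 8848825/83594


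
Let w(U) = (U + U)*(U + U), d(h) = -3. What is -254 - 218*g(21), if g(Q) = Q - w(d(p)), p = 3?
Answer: 3016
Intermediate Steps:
w(U) = 4*U**2 (w(U) = (2*U)*(2*U) = 4*U**2)
g(Q) = -36 + Q (g(Q) = Q - 4*(-3)**2 = Q - 4*9 = Q - 1*36 = Q - 36 = -36 + Q)
-254 - 218*g(21) = -254 - 218*(-36 + 21) = -254 - 218*(-15) = -254 + 3270 = 3016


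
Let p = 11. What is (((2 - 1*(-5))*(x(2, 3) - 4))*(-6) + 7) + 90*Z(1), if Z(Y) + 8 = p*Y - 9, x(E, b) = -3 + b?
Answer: -365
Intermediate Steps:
Z(Y) = -17 + 11*Y (Z(Y) = -8 + (11*Y - 9) = -8 + (-9 + 11*Y) = -17 + 11*Y)
(((2 - 1*(-5))*(x(2, 3) - 4))*(-6) + 7) + 90*Z(1) = (((2 - 1*(-5))*((-3 + 3) - 4))*(-6) + 7) + 90*(-17 + 11*1) = (((2 + 5)*(0 - 4))*(-6) + 7) + 90*(-17 + 11) = ((7*(-4))*(-6) + 7) + 90*(-6) = (-28*(-6) + 7) - 540 = (168 + 7) - 540 = 175 - 540 = -365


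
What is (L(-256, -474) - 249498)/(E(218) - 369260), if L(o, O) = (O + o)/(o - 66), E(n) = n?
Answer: 40168813/59415762 ≈ 0.67606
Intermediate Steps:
L(o, O) = (O + o)/(-66 + o)
(L(-256, -474) - 249498)/(E(218) - 369260) = ((-474 - 256)/(-66 - 256) - 249498)/(218 - 369260) = (-730/(-322) - 249498)/(-369042) = (-1/322*(-730) - 249498)*(-1/369042) = (365/161 - 249498)*(-1/369042) = -40168813/161*(-1/369042) = 40168813/59415762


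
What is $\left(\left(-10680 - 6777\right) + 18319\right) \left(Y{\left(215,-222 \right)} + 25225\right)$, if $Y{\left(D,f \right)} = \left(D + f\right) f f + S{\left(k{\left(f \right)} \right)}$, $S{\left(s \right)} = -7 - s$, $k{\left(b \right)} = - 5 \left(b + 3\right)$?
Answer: $-276585630$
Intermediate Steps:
$k{\left(b \right)} = -15 - 5 b$ ($k{\left(b \right)} = - 5 \left(3 + b\right) = -15 - 5 b$)
$Y{\left(D,f \right)} = 8 + 5 f + f^{2} \left(D + f\right)$ ($Y{\left(D,f \right)} = \left(D + f\right) f f - \left(-8 - 5 f\right) = f \left(D + f\right) f + \left(-7 + \left(15 + 5 f\right)\right) = f^{2} \left(D + f\right) + \left(8 + 5 f\right) = 8 + 5 f + f^{2} \left(D + f\right)$)
$\left(\left(-10680 - 6777\right) + 18319\right) \left(Y{\left(215,-222 \right)} + 25225\right) = \left(\left(-10680 - 6777\right) + 18319\right) \left(\left(8 + \left(-222\right)^{3} + 5 \left(-222\right) + 215 \left(-222\right)^{2}\right) + 25225\right) = \left(-17457 + 18319\right) \left(\left(8 - 10941048 - 1110 + 215 \cdot 49284\right) + 25225\right) = 862 \left(\left(8 - 10941048 - 1110 + 10596060\right) + 25225\right) = 862 \left(-346090 + 25225\right) = 862 \left(-320865\right) = -276585630$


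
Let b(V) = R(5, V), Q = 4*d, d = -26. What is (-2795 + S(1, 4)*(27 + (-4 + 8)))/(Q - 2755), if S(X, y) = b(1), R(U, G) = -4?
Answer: 973/953 ≈ 1.0210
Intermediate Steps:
Q = -104 (Q = 4*(-26) = -104)
b(V) = -4
S(X, y) = -4
(-2795 + S(1, 4)*(27 + (-4 + 8)))/(Q - 2755) = (-2795 - 4*(27 + (-4 + 8)))/(-104 - 2755) = (-2795 - 4*(27 + 4))/(-2859) = (-2795 - 4*31)*(-1/2859) = (-2795 - 124)*(-1/2859) = -2919*(-1/2859) = 973/953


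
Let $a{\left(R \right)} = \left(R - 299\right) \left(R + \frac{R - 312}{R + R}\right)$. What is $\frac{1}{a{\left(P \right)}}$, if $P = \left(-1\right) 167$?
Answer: $\frac{167}{12884667} \approx 1.2961 \cdot 10^{-5}$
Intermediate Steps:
$P = -167$
$a{\left(R \right)} = \left(-299 + R\right) \left(R + \frac{-312 + R}{2 R}\right)$
$\frac{1}{a{\left(P \right)}} = \frac{1}{- \frac{611}{2} + \left(-167\right)^{2} + \frac{46644}{-167} - - \frac{99699}{2}} = \frac{1}{- \frac{611}{2} + 27889 + 46644 \left(- \frac{1}{167}\right) + \frac{99699}{2}} = \frac{1}{- \frac{611}{2} + 27889 - \frac{46644}{167} + \frac{99699}{2}} = \frac{1}{\frac{12884667}{167}} = \frac{167}{12884667}$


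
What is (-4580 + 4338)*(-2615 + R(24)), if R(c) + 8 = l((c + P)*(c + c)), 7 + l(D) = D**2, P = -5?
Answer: -200645588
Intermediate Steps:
l(D) = -7 + D**2
R(c) = -15 + 4*c**2*(-5 + c)**2 (R(c) = -8 + (-7 + ((c - 5)*(c + c))**2) = -8 + (-7 + ((-5 + c)*(2*c))**2) = -8 + (-7 + (2*c*(-5 + c))**2) = -8 + (-7 + 4*c**2*(-5 + c)**2) = -15 + 4*c**2*(-5 + c)**2)
(-4580 + 4338)*(-2615 + R(24)) = (-4580 + 4338)*(-2615 + (-15 + 4*24**2*(-5 + 24)**2)) = -242*(-2615 + (-15 + 4*576*19**2)) = -242*(-2615 + (-15 + 4*576*361)) = -242*(-2615 + (-15 + 831744)) = -242*(-2615 + 831729) = -242*829114 = -200645588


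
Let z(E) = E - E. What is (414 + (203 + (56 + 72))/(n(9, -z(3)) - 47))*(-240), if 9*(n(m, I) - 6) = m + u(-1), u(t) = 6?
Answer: -5743080/59 ≈ -97340.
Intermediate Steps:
z(E) = 0
n(m, I) = 20/3 + m/9 (n(m, I) = 6 + (m + 6)/9 = 6 + (6 + m)/9 = 6 + (⅔ + m/9) = 20/3 + m/9)
(414 + (203 + (56 + 72))/(n(9, -z(3)) - 47))*(-240) = (414 + (203 + (56 + 72))/((20/3 + (⅑)*9) - 47))*(-240) = (414 + (203 + 128)/((20/3 + 1) - 47))*(-240) = (414 + 331/(23/3 - 47))*(-240) = (414 + 331/(-118/3))*(-240) = (414 + 331*(-3/118))*(-240) = (414 - 993/118)*(-240) = (47859/118)*(-240) = -5743080/59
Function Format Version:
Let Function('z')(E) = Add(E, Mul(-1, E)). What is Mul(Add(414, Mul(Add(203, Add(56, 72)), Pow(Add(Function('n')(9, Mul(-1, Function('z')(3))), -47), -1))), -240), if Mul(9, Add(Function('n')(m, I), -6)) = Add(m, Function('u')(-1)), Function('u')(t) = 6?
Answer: Rational(-5743080, 59) ≈ -97340.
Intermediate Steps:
Function('z')(E) = 0
Function('n')(m, I) = Add(Rational(20, 3), Mul(Rational(1, 9), m)) (Function('n')(m, I) = Add(6, Mul(Rational(1, 9), Add(m, 6))) = Add(6, Mul(Rational(1, 9), Add(6, m))) = Add(6, Add(Rational(2, 3), Mul(Rational(1, 9), m))) = Add(Rational(20, 3), Mul(Rational(1, 9), m)))
Mul(Add(414, Mul(Add(203, Add(56, 72)), Pow(Add(Function('n')(9, Mul(-1, Function('z')(3))), -47), -1))), -240) = Mul(Add(414, Mul(Add(203, Add(56, 72)), Pow(Add(Add(Rational(20, 3), Mul(Rational(1, 9), 9)), -47), -1))), -240) = Mul(Add(414, Mul(Add(203, 128), Pow(Add(Add(Rational(20, 3), 1), -47), -1))), -240) = Mul(Add(414, Mul(331, Pow(Add(Rational(23, 3), -47), -1))), -240) = Mul(Add(414, Mul(331, Pow(Rational(-118, 3), -1))), -240) = Mul(Add(414, Mul(331, Rational(-3, 118))), -240) = Mul(Add(414, Rational(-993, 118)), -240) = Mul(Rational(47859, 118), -240) = Rational(-5743080, 59)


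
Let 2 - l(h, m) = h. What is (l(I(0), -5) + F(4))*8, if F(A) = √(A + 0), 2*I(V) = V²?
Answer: 32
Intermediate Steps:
I(V) = V²/2
l(h, m) = 2 - h
F(A) = √A
(l(I(0), -5) + F(4))*8 = ((2 - 0²/2) + √4)*8 = ((2 - 0/2) + 2)*8 = ((2 - 1*0) + 2)*8 = ((2 + 0) + 2)*8 = (2 + 2)*8 = 4*8 = 32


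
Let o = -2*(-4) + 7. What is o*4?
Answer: 60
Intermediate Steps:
o = 15 (o = 8 + 7 = 15)
o*4 = 15*4 = 60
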